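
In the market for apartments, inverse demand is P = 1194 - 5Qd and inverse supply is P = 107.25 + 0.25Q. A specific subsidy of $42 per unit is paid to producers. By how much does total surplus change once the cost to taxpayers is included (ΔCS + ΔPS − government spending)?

Net change in total surplus = -$168

Pre-subsidy: 1194 - 5Q = 107.25 + 0.25Q gives Q* = 207 and P* = 159.
With the subsidy, sellers receive Ps = Pb + 42 for each unit, where Pb is the price buyers pay.
On the curves, Pb = 1194 - 5Q and Ps = 107.25 + 0.25Q; the wedge Ps − Pb = 42 gives 107.25 + 0.25Q − (1194 - 5Q) = 42, so Q' = 215.
Then Pb = 1194 − 5·215 = 119 and Ps = 107.25 + 0.25·215 = 161.
ΔCS = ½(207 + 215)(159 − 119) = 8440; ΔPS = ½(207 + 215)(161 − 159) = 422.
Government spending = 42 × 215 = 9030.
Net change = 8440 + 422 − 9030 = -168. The loss equals the DWL triangle ½·42·8.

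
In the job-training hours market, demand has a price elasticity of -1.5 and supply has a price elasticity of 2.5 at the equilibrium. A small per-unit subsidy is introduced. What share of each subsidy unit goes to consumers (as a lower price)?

For a small subsidy around the equilibrium, the benefit split depends on the relative slopes, which at a point are proportional to the elasticities.
Buyer share = εs/(εs + |εd|) = 2.5/(2.5 + 1.5) = 0.625; seller share = |εd|/(εs + |εd|) = 0.375.

Consumer share = 0.625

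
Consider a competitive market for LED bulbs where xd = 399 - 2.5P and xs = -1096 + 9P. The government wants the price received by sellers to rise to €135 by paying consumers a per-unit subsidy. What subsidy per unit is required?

Required subsidy s = €23 per unit

At a seller price of 135, quantity supplied is -1096 + 9·135 = 119.
Buyers absorb 119 only when they pay Pb with 399 − 2.5·Pb = 119, i.e. Pb = 112.
s = Ps − Pb = 135 − 112 = 23.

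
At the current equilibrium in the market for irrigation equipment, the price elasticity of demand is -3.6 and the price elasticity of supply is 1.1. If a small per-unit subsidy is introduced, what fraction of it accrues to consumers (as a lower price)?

For a small subsidy around the equilibrium, the benefit split depends on the relative slopes, which at a point are proportional to the elasticities.
Buyer share = εs/(εs + |εd|) = 1.1/(1.1 + 3.6) = 11/47; seller share = |εd|/(εs + |εd|) = 36/47.

Consumer share = 11/47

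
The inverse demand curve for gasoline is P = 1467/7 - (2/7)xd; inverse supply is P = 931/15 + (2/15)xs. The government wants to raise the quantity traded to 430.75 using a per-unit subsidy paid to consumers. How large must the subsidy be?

Required subsidy s = 33 per unit

At x = 430.75, from the demand curve buyers pay Pb = 1467/7 − (2/7)·430.75 = 86.5; from the supply curve sellers need Ps = 931/15 + (2/15)·430.75 = 119.5.
The subsidy must fill the gap: s = Ps − Pb = 119.5 − 86.5 = 33.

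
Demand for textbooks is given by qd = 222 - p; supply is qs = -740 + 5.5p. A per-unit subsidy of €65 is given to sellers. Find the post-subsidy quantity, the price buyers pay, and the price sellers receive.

q' = 129; buyers pay €93; sellers receive €158

Pre-subsidy: 222 - p = -740 + 5.5p gives p* = 148, q* = 74.
With the subsidy, sellers receive ps = pb + 65 for each unit, where pb is the price buyers pay.
Supply in terms of pb becomes qs = -740 + 5.5(pb + 65) = -382.5 + 5.5pb. Setting this equal to demand: 222 - pb = -382.5 + 5.5pb, so pb = 93.
Sellers receive ps = 93 + 65 = 158; q' = 222 − 1·93 = 129.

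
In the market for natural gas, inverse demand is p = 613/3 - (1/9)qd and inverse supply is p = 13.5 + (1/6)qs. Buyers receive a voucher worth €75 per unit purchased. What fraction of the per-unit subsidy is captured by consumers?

Pre-subsidy: 613/3 - (1/9)q = 13.5 + (1/6)q gives q* = 687 and p* = 128.
With the rebate, buyers effectively pay pb = ps − 75, where ps is the price sellers receive.
On the curves, pb = 613/3 - (1/9)q and ps = 13.5 + (1/6)q; the wedge ps − pb = 75 gives 13.5 + (1/6)q − (613/3 - (1/9)q) = 75, so q' = 957.
Then pb = 613/3 − (1/9)·957 = 98 and ps = 13.5 + (1/6)·957 = 173.
Buyers' price falls by p* − pb = 128 − 98 = 30; sellers' price rises by ps − p* = 173 − 128 = 45.
So consumers capture 30/75 = 0.4 of each unit of subsidy.

Consumer share = 0.4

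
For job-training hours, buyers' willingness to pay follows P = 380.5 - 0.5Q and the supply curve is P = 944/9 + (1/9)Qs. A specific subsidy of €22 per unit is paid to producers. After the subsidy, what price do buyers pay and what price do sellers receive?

Pre-subsidy: 380.5 - 0.5Q = 944/9 + (1/9)Q gives Q* = 451 and P* = 155.
With the subsidy, sellers receive Ps = Pb + 22 for each unit, where Pb is the price buyers pay.
On the curves, Pb = 380.5 - 0.5Q and Ps = 944/9 + (1/9)Q; the wedge Ps − Pb = 22 gives 944/9 + (1/9)Q − (380.5 - 0.5Q) = 22, so Q' = 487.
Then Pb = 380.5 − 0.5·487 = 137 and Ps = 944/9 + (1/9)·487 = 159.

Buyers pay €137; sellers receive €159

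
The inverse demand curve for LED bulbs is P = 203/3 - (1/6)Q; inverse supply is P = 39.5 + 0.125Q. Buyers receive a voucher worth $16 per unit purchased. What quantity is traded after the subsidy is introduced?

Pre-subsidy: 203/3 - (1/6)Q = 39.5 + 0.125Q gives Q* = 676/7 and P* = 361/7.
With the rebate, buyers effectively pay Pb = Ps − 16, where Ps is the price sellers receive.
On the curves, Pb = 203/3 - (1/6)Q and Ps = 39.5 + 0.125Q; the wedge Ps − Pb = 16 gives 39.5 + 0.125Q − (203/3 - (1/6)Q) = 16, so Q' = 1060/7.
Then Pb = 203/3 − (1/6)·(1060/7) = 297/7 and Ps = 39.5 + 0.125·(1060/7) = 409/7.

Q' = 1060/7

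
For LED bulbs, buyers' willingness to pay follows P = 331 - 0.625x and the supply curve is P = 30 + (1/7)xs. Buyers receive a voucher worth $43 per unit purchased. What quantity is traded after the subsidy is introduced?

Pre-subsidy: 331 - 0.625x = 30 + (1/7)x gives x* = 392 and P* = 86.
With the rebate, buyers effectively pay Pb = Ps − 43, where Ps is the price sellers receive.
On the curves, Pb = 331 - 0.625x and Ps = 30 + (1/7)x; the wedge Ps − Pb = 43 gives 30 + (1/7)x − (331 - 0.625x) = 43, so x' = 448.
Then Pb = 331 − 0.625·448 = 51 and Ps = 30 + (1/7)·448 = 94.

x' = 448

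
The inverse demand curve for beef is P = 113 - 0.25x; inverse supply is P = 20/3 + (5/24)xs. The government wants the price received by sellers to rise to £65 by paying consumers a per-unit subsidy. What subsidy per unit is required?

Required subsidy s = £22 per unit

At a seller price of 65, quantity supplied is -32 + 4.8·65 = 280.
Buyers absorb 280 only when they pay Pb = 113 − 0.25·280 = 43.
s = Ps − Pb = 65 − 43 = 22.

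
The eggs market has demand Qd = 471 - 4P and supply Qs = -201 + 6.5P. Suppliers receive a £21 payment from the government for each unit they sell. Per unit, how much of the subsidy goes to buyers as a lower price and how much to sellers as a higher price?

Pre-subsidy: 471 - 4P = -201 + 6.5P gives P* = 64, Q* = 215.
With the subsidy, sellers receive Ps = Pb + 21 for each unit, where Pb is the price buyers pay.
Supply in terms of Pb becomes Qs = -201 + 6.5(Pb + 21) = -64.5 + 6.5Pb. Setting this equal to demand: 471 - 4Pb = -64.5 + 6.5Pb, so Pb = 51.
Sellers receive Ps = 51 + 21 = 72; Q' = 471 − 4·51 = 267.
Buyers' price falls by P* − Pb = 64 − 51 = 13; sellers' price rises by Ps − P* = 72 − 64 = 8.

Buyers gain £13 per unit; sellers gain £8 per unit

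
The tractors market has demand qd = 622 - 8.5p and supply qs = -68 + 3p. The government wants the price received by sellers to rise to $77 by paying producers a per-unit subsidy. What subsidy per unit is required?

Required subsidy s = $23 per unit

At a seller price of 77, quantity supplied is -68 + 3·77 = 163.
Buyers absorb 163 only when they pay pb with 622 − 8.5·pb = 163, i.e. pb = 54.
s = ps − pb = 77 − 54 = 23.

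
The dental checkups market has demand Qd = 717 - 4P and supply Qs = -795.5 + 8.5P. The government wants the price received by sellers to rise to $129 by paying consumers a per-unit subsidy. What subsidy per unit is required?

Required subsidy s = $25 per unit

At a seller price of 129, quantity supplied is -795.5 + 8.5·129 = 301.
Buyers absorb 301 only when they pay Pb with 717 − 4·Pb = 301, i.e. Pb = 104.
s = Ps − Pb = 129 − 104 = 25.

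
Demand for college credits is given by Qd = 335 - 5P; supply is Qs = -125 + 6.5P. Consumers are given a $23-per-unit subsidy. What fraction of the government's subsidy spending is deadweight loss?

Pre-subsidy: 335 - 5P = -125 + 6.5P gives P* = 40, Q* = 135.
With the rebate, buyers effectively pay Pb = Ps − 23, where Ps is the price sellers receive.
Demand in terms of Ps becomes Qd = 335 − 5(Ps − 23) = 450 - 5Ps. Setting this equal to supply: 450 - 5Ps = -125 + 6.5Ps, so Ps = 50.
Buyers pay Pb = 50 − 23 = 27; Q' = -125 + 6.5·50 = 200.
ΔCS = ½(135 + 200)(40 − 27) = 2177.5; ΔPS = ½(135 + 200)(50 − 40) = 1675.
Government spending = 23 × 200 = 4600.
DWL = ½ × 23 × (200 − 135) = 747.5; fraction = 747.5 / 4600 = 0.1625.

DWL / government spending = 0.1625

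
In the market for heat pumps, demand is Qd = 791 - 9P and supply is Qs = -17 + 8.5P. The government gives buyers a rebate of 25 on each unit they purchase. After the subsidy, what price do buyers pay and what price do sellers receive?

Buyers pay 1191/35; sellers receive 2066/35

Pre-subsidy: 791 - 9P = -17 + 8.5P gives P* = 1616/35, Q* = 13141/35.
With the rebate, buyers effectively pay Pb = Ps − 25, where Ps is the price sellers receive.
Demand in terms of Ps becomes Qd = 791 − 9(Ps − 25) = 1016 - 9Ps. Setting this equal to supply: 1016 - 9Ps = -17 + 8.5Ps, so Ps = 2066/35.
Buyers pay Pb = 2066/35 − 25 = 1191/35; Q' = -17 + 8.5·(2066/35) = 16966/35.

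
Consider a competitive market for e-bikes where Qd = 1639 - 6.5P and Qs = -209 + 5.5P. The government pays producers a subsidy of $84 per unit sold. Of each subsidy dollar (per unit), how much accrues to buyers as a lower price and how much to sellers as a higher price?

Pre-subsidy: 1639 - 6.5P = -209 + 5.5P gives P* = 154, Q* = 638.
With the subsidy, sellers receive Ps = Pb + 84 for each unit, where Pb is the price buyers pay.
Supply in terms of Pb becomes Qs = -209 + 5.5(Pb + 84) = 253 + 5.5Pb. Setting this equal to demand: 1639 - 6.5Pb = 253 + 5.5Pb, so Pb = 115.5.
Sellers receive Ps = 115.5 + 84 = 199.5; Q' = 1639 − 6.5·115.5 = 888.25.
Buyers' price falls by P* − Pb = 154 − 115.5 = 38.5; sellers' price rises by Ps − P* = 199.5 − 154 = 45.5.

Buyers gain $38.5 per unit; sellers gain $45.5 per unit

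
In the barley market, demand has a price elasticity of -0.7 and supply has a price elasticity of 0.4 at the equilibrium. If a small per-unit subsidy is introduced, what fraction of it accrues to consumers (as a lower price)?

For a small subsidy around the equilibrium, the benefit split depends on the relative slopes, which at a point are proportional to the elasticities.
Buyer share = εs/(εs + |εd|) = 0.4/(0.4 + 0.7) = 4/11; seller share = |εd|/(εs + |εd|) = 7/11.

Consumer share = 4/11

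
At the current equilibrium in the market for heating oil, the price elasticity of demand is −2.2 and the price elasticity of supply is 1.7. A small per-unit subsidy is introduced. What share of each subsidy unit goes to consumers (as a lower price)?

For a small subsidy around the equilibrium, the benefit split depends on the relative slopes, which at a point are proportional to the elasticities.
Buyer share = εs/(εs + |εd|) = 1.7/(1.7 + 2.2) = 17/39; seller share = |εd|/(εs + |εd|) = 22/39.

Consumer share = 17/39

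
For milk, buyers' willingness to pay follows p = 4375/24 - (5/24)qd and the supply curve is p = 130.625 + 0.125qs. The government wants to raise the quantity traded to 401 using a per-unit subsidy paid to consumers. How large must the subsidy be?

At q = 401, from the demand curve buyers pay pb = 4375/24 − (5/24)·401 = 98.75; from the supply curve sellers need ps = 130.625 + 0.125·401 = 180.75.
The subsidy must fill the gap: s = ps − pb = 180.75 − 98.75 = 82.

Required subsidy s = 82 per unit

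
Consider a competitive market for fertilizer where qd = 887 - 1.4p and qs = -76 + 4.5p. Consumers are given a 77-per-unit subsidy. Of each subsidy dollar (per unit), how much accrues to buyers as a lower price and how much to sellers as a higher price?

Buyers gain 3465/59 per unit; sellers gain 1078/59 per unit

Pre-subsidy: 887 - 1.4p = -76 + 4.5p gives p* = 9630/59, q* = 38851/59.
With the rebate, buyers effectively pay pb = ps − 77, where ps is the price sellers receive.
Demand in terms of ps becomes qd = 887 − 1.4(ps − 77) = 994.8 - 1.4ps. Setting this equal to supply: 994.8 - 1.4ps = -76 + 4.5ps, so ps = 10708/59.
Buyers pay pb = 10708/59 − 77 = 6165/59; q' = -76 + 4.5·(10708/59) = 43702/59.
Buyers' price falls by p* − pb = 9630/59 − 6165/59 = 3465/59; sellers' price rises by ps − p* = 10708/59 − 9630/59 = 1078/59.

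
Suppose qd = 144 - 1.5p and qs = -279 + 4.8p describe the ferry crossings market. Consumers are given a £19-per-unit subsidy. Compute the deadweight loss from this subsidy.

Deadweight loss = 1444/7

Pre-subsidy: 144 - 1.5p = -279 + 4.8p gives p* = 470/7, q* = 303/7.
With the rebate, buyers effectively pay pb = ps − 19, where ps is the price sellers receive.
Demand in terms of ps becomes qd = 144 − 1.5(ps − 19) = 172.5 - 1.5ps. Setting this equal to supply: 172.5 - 1.5ps = -279 + 4.8ps, so ps = 215/3.
Buyers pay pb = 215/3 − 19 = 158/3; q' = -279 + 4.8·(215/3) = 65.
The subsidy expands output by 65 − 303/7 = 152/7 past the efficient level; on those units the gap between marginal cost and willingness to pay runs from 0 up to 19.
DWL = ½ × 19 × 152/7 = 1444/7.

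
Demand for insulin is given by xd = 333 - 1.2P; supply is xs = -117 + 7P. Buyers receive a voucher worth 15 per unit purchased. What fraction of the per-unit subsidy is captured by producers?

Pre-subsidy: 333 - 1.2P = -117 + 7P gives P* = 2250/41, x* = 10953/41.
With the rebate, buyers effectively pay Pb = Ps − 15, where Ps is the price sellers receive.
Demand in terms of Ps becomes xd = 333 − 1.2(Ps − 15) = 351 - 1.2Ps. Setting this equal to supply: 351 - 1.2Ps = -117 + 7Ps, so Ps = 2340/41.
Buyers pay Pb = 2340/41 − 15 = 1725/41; x' = -117 + 7·(2340/41) = 11583/41.
Buyers' price falls by P* − Pb = 2250/41 − 1725/41 = 525/41; sellers' price rises by Ps − P* = 2340/41 − 2250/41 = 90/41.
So producers capture (90/41)/15 = 6/41 of each unit of subsidy.

Producer share = 6/41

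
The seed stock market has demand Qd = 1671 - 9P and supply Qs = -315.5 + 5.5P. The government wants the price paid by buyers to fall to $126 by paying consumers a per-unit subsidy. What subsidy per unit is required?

At a buyer price of 126, quantity demanded is 1671 − 9·126 = 537.
Sellers supply 537 only when they receive Ps with -315.5 + 5.5·Ps = 537, i.e. Ps = 155.
s = Ps − Pb = 155 − 126 = 29.

Required subsidy s = $29 per unit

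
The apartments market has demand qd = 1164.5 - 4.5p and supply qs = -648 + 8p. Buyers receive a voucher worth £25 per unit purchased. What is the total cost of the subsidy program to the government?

Pre-subsidy: 1164.5 - 4.5p = -648 + 8p gives p* = 145, q* = 512.
With the rebate, buyers effectively pay pb = ps − 25, where ps is the price sellers receive.
Demand in terms of ps becomes qd = 1164.5 − 4.5(ps − 25) = 1277 - 4.5ps. Setting this equal to supply: 1277 - 4.5ps = -648 + 8ps, so ps = 154.
Buyers pay pb = 154 − 25 = 129; q' = -648 + 8·154 = 584.
Government outlay = subsidy × quantity = 25 × 584 = 14600.

Government cost = £14600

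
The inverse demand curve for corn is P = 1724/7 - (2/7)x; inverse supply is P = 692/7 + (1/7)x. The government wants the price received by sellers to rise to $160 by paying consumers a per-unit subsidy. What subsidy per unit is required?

Required subsidy s = $36 per unit

At a seller price of 160, quantity supplied is -692 + 7·160 = 428.
Buyers absorb 428 only when they pay Pb = 1724/7 − (2/7)·428 = 124.
s = Ps − Pb = 160 − 124 = 36.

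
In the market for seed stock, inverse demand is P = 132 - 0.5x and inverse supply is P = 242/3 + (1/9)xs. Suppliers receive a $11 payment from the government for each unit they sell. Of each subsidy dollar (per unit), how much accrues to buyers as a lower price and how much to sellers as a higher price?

Buyers gain $9 per unit; sellers gain $2 per unit

Pre-subsidy: 132 - 0.5x = 242/3 + (1/9)x gives x* = 84 and P* = 90.
With the subsidy, sellers receive Ps = Pb + 11 for each unit, where Pb is the price buyers pay.
On the curves, Pb = 132 - 0.5x and Ps = 242/3 + (1/9)x; the wedge Ps − Pb = 11 gives 242/3 + (1/9)x − (132 - 0.5x) = 11, so x' = 102.
Then Pb = 132 − 0.5·102 = 81 and Ps = 242/3 + (1/9)·102 = 92.
Buyers' price falls by P* − Pb = 90 − 81 = 9; sellers' price rises by Ps − P* = 92 − 90 = 2.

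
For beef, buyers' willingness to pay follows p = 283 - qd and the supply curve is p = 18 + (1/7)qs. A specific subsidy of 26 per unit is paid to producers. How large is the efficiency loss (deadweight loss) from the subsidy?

Pre-subsidy: 283 - q = 18 + (1/7)q gives q* = 231.875 and p* = 51.125.
With the subsidy, sellers receive ps = pb + 26 for each unit, where pb is the price buyers pay.
On the curves, pb = 283 - q and ps = 18 + (1/7)q; the wedge ps − pb = 26 gives 18 + (1/7)q − (283 - q) = 26, so q' = 254.625.
Then pb = 283 − 1·254.625 = 28.375 and ps = 18 + (1/7)·254.625 = 54.375.
The subsidy expands output by 254.625 − 231.875 = 22.75 past the efficient level; on those units the gap between marginal cost and willingness to pay runs from 0 up to 26.
DWL = ½ × 26 × 22.75 = 295.75.

Deadweight loss = 295.75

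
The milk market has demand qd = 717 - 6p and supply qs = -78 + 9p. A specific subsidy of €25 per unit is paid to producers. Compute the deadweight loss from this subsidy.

Pre-subsidy: 717 - 6p = -78 + 9p gives p* = 53, q* = 399.
With the subsidy, sellers receive ps = pb + 25 for each unit, where pb is the price buyers pay.
Supply in terms of pb becomes qs = -78 + 9(pb + 25) = 147 + 9pb. Setting this equal to demand: 717 - 6pb = 147 + 9pb, so pb = 38.
Sellers receive ps = 38 + 25 = 63; q' = 717 − 6·38 = 489.
The subsidy expands output by 489 − 399 = 90 past the efficient level; on those units the gap between marginal cost and willingness to pay runs from 0 up to 25.
DWL = ½ × 25 × 90 = 1125.

Deadweight loss = €1125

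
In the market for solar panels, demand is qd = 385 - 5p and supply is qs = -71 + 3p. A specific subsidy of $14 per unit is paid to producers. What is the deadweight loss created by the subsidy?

Deadweight loss = $183.75

Pre-subsidy: 385 - 5p = -71 + 3p gives p* = 57, q* = 100.
With the subsidy, sellers receive ps = pb + 14 for each unit, where pb is the price buyers pay.
Supply in terms of pb becomes qs = -71 + 3(pb + 14) = -29 + 3pb. Setting this equal to demand: 385 - 5pb = -29 + 3pb, so pb = 51.75.
Sellers receive ps = 51.75 + 14 = 65.75; q' = 385 − 5·51.75 = 126.25.
The subsidy expands output by 126.25 − 100 = 26.25 past the efficient level; on those units the gap between marginal cost and willingness to pay runs from 0 up to 14.
DWL = ½ × 14 × 26.25 = 183.75.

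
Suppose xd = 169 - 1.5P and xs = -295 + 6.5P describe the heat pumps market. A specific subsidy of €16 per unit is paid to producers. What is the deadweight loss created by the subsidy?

Deadweight loss = €156

Pre-subsidy: 169 - 1.5P = -295 + 6.5P gives P* = 58, x* = 82.
With the subsidy, sellers receive Ps = Pb + 16 for each unit, where Pb is the price buyers pay.
Supply in terms of Pb becomes xs = -295 + 6.5(Pb + 16) = -191 + 6.5Pb. Setting this equal to demand: 169 - 1.5Pb = -191 + 6.5Pb, so Pb = 45.
Sellers receive Ps = 45 + 16 = 61; x' = 169 − 1.5·45 = 101.5.
The subsidy expands output by 101.5 − 82 = 19.5 past the efficient level; on those units the gap between marginal cost and willingness to pay runs from 0 up to 16.
DWL = ½ × 16 × 19.5 = 156.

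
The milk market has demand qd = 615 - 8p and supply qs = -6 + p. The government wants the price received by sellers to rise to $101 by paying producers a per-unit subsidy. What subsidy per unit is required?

Required subsidy s = $36 per unit

At a seller price of 101, quantity supplied is -6 + 1·101 = 95.
Buyers absorb 95 only when they pay pb with 615 − 8·pb = 95, i.e. pb = 65.
s = ps − pb = 101 − 65 = 36.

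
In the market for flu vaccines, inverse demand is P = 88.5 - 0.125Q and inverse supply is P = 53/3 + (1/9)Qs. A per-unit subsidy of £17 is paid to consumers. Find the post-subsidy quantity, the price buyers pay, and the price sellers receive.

Q' = 372; buyers pay £42; sellers receive £59

Pre-subsidy: 88.5 - 0.125Q = 53/3 + (1/9)Q gives Q* = 300 and P* = 51.
With the rebate, buyers effectively pay Pb = Ps − 17, where Ps is the price sellers receive.
On the curves, Pb = 88.5 - 0.125Q and Ps = 53/3 + (1/9)Q; the wedge Ps − Pb = 17 gives 53/3 + (1/9)Q − (88.5 - 0.125Q) = 17, so Q' = 372.
Then Pb = 88.5 − 0.125·372 = 42 and Ps = 53/3 + (1/9)·372 = 59.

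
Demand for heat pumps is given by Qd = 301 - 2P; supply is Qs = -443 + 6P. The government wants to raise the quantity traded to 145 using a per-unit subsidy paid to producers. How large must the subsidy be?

Required subsidy s = 20 per unit

At Q = 145, invert demand for the buyer price: Pb = (301 − 145)/2 = 78; invert supply for the seller price: Ps = (145 − (-443))/6 = 98.
The subsidy must fill the gap: s = Ps − Pb = 98 − 78 = 20.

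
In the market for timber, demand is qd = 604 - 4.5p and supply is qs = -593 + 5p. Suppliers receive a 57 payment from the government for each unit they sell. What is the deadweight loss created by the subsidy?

Deadweight loss = 3847.5

Pre-subsidy: 604 - 4.5p = -593 + 5p gives p* = 126, q* = 37.
With the subsidy, sellers receive ps = pb + 57 for each unit, where pb is the price buyers pay.
Supply in terms of pb becomes qs = -593 + 5(pb + 57) = -308 + 5pb. Setting this equal to demand: 604 - 4.5pb = -308 + 5pb, so pb = 96.
Sellers receive ps = 96 + 57 = 153; q' = 604 − 4.5·96 = 172.
The subsidy expands output by 172 − 37 = 135 past the efficient level; on those units the gap between marginal cost and willingness to pay runs from 0 up to 57.
DWL = ½ × 57 × 135 = 3847.5.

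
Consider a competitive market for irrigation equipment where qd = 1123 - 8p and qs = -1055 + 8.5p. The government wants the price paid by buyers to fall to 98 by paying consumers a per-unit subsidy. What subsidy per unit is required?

Required subsidy s = 66 per unit

At a buyer price of 98, quantity demanded is 1123 − 8·98 = 339.
Sellers supply 339 only when they receive ps with -1055 + 8.5·ps = 339, i.e. ps = 164.
s = ps − pb = 164 − 98 = 66.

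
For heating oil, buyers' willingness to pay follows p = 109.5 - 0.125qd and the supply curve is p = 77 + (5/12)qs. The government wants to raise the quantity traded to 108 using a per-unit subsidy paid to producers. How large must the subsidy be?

Required subsidy s = 26 per unit

At q = 108, from the demand curve buyers pay pb = 109.5 − 0.125·108 = 96; from the supply curve sellers need ps = 77 + (5/12)·108 = 122.
The subsidy must fill the gap: s = ps − pb = 122 − 96 = 26.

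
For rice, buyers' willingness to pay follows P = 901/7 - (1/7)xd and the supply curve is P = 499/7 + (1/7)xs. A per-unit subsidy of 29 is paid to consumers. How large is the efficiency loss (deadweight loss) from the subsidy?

Deadweight loss = 1471.75

Pre-subsidy: 901/7 - (1/7)x = 499/7 + (1/7)x gives x* = 201 and P* = 100.
With the rebate, buyers effectively pay Pb = Ps − 29, where Ps is the price sellers receive.
On the curves, Pb = 901/7 - (1/7)x and Ps = 499/7 + (1/7)x; the wedge Ps − Pb = 29 gives 499/7 + (1/7)x − (901/7 - (1/7)x) = 29, so x' = 302.5.
Then Pb = 901/7 − (1/7)·302.5 = 85.5 and Ps = 499/7 + (1/7)·302.5 = 114.5.
The subsidy expands output by 302.5 − 201 = 101.5 past the efficient level; on those units the gap between marginal cost and willingness to pay runs from 0 up to 29.
DWL = ½ × 29 × 101.5 = 1471.75.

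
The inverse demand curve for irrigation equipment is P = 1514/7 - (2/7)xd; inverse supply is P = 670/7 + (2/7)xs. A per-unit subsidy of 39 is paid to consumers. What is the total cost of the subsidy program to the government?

Pre-subsidy: 1514/7 - (2/7)x = 670/7 + (2/7)x gives x* = 211 and P* = 156.
With the rebate, buyers effectively pay Pb = Ps − 39, where Ps is the price sellers receive.
On the curves, Pb = 1514/7 - (2/7)x and Ps = 670/7 + (2/7)x; the wedge Ps − Pb = 39 gives 670/7 + (2/7)x − (1514/7 - (2/7)x) = 39, so x' = 279.25.
Then Pb = 1514/7 − (2/7)·279.25 = 136.5 and Ps = 670/7 + (2/7)·279.25 = 175.5.
Government outlay = subsidy × quantity = 39 × 279.25 = 10890.75.

Government cost = 10890.75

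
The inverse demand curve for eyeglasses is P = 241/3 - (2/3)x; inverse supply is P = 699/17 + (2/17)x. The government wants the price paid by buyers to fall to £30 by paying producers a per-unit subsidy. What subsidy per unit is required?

Required subsidy s = £20 per unit

At a buyer price of 30, quantity demanded is 120.5 − 1.5·30 = 75.5.
Sellers supply 75.5 only when they receive Ps = 699/17 + (2/17)·75.5 = 50.
s = Ps − Pb = 50 − 30 = 20.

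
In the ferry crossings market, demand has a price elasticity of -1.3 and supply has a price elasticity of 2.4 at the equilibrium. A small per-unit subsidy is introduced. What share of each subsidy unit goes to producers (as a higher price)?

For a small subsidy around the equilibrium, the benefit split depends on the relative slopes, which at a point are proportional to the elasticities.
Buyer share = εs/(εs + |εd|) = 2.4/(2.4 + 1.3) = 24/37; seller share = |εd|/(εs + |εd|) = 13/37.
So producers capture 13/37 of the subsidy.

Producer share = 13/37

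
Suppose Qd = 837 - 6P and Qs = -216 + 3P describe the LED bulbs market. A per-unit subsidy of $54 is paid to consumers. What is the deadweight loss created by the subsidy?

Deadweight loss = $2916

Pre-subsidy: 837 - 6P = -216 + 3P gives P* = 117, Q* = 135.
With the rebate, buyers effectively pay Pb = Ps − 54, where Ps is the price sellers receive.
Demand in terms of Ps becomes Qd = 837 − 6(Ps − 54) = 1161 - 6Ps. Setting this equal to supply: 1161 - 6Ps = -216 + 3Ps, so Ps = 153.
Buyers pay Pb = 153 − 54 = 99; Q' = -216 + 3·153 = 243.
The subsidy expands output by 243 − 135 = 108 past the efficient level; on those units the gap between marginal cost and willingness to pay runs from 0 up to 54.
DWL = ½ × 54 × 108 = 2916.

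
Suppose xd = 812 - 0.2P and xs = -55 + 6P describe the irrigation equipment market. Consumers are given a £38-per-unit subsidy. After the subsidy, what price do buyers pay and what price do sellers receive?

Pre-subsidy: 812 - 0.2P = -55 + 6P gives P* = 4335/31, x* = 24305/31.
With the rebate, buyers effectively pay Pb = Ps − 38, where Ps is the price sellers receive.
Demand in terms of Ps becomes xd = 812 − 0.2(Ps − 38) = 819.6 - 0.2Ps. Setting this equal to supply: 819.6 - 0.2Ps = -55 + 6Ps, so Ps = 4373/31.
Buyers pay Pb = 4373/31 − 38 = 3195/31; x' = -55 + 6·(4373/31) = 24533/31.

Buyers pay 3195/31; sellers receive 4373/31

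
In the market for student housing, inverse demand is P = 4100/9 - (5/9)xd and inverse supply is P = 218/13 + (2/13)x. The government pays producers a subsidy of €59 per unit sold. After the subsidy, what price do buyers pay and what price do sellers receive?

Pre-subsidy: 4100/9 - (5/9)x = 218/13 + (2/13)x gives x* = 51338/83 and P* = 9290/83.
With the subsidy, sellers receive Ps = Pb + 59 for each unit, where Pb is the price buyers pay.
On the curves, Pb = 4100/9 - (5/9)x and Ps = 218/13 + (2/13)x; the wedge Ps − Pb = 59 gives 218/13 + (2/13)x − (4100/9 - (5/9)x) = 59, so x' = 58241/83.
Then Pb = 4100/9 − (5/9)·(58241/83) = 5455/83 and Ps = 218/13 + (2/13)·(58241/83) = 10352/83.

Buyers pay 5455/83; sellers receive 10352/83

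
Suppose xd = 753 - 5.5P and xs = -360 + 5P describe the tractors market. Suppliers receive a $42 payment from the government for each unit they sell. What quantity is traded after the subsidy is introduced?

x' = 280

Pre-subsidy: 753 - 5.5P = -360 + 5P gives P* = 106, x* = 170.
With the subsidy, sellers receive Ps = Pb + 42 for each unit, where Pb is the price buyers pay.
Supply in terms of Pb becomes xs = -360 + 5(Pb + 42) = -150 + 5Pb. Setting this equal to demand: 753 - 5.5Pb = -150 + 5Pb, so Pb = 86.
Sellers receive Ps = 86 + 42 = 128; x' = 753 − 5.5·86 = 280.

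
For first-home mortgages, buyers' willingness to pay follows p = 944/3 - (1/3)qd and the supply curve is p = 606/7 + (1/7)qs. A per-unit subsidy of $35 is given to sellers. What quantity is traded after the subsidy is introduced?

Pre-subsidy: 944/3 - (1/3)q = 606/7 + (1/7)q gives q* = 479 and p* = 155.
With the subsidy, sellers receive ps = pb + 35 for each unit, where pb is the price buyers pay.
On the curves, pb = 944/3 - (1/3)q and ps = 606/7 + (1/7)q; the wedge ps − pb = 35 gives 606/7 + (1/7)q − (944/3 - (1/3)q) = 35, so q' = 552.5.
Then pb = 944/3 − (1/3)·552.5 = 130.5 and ps = 606/7 + (1/7)·552.5 = 165.5.

q' = 552.5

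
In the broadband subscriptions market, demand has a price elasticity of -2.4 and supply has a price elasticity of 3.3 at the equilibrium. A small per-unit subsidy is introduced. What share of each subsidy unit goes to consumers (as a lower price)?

For a small subsidy around the equilibrium, the benefit split depends on the relative slopes, which at a point are proportional to the elasticities.
Buyer share = εs/(εs + |εd|) = 3.3/(3.3 + 2.4) = 11/19; seller share = |εd|/(εs + |εd|) = 8/19.

Consumer share = 11/19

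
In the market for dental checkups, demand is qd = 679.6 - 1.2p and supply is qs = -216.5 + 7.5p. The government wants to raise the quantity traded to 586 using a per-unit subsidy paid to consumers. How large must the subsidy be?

At q = 586, invert demand for the buyer price: pb = (679.6 − 586)/1.2 = 78; invert supply for the seller price: ps = (586 − (-216.5))/7.5 = 107.
The subsidy must fill the gap: s = ps − pb = 107 − 78 = 29.

Required subsidy s = 29 per unit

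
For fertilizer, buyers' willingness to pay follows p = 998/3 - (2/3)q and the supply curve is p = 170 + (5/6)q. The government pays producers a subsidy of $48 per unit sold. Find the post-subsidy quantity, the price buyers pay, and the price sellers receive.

q' = 1264/9; buyers pay 6454/27; sellers receive 7750/27

Pre-subsidy: 998/3 - (2/3)q = 170 + (5/6)q gives q* = 976/9 and p* = 7030/27.
With the subsidy, sellers receive ps = pb + 48 for each unit, where pb is the price buyers pay.
On the curves, pb = 998/3 - (2/3)q and ps = 170 + (5/6)q; the wedge ps − pb = 48 gives 170 + (5/6)q − (998/3 - (2/3)q) = 48, so q' = 1264/9.
Then pb = 998/3 − (2/3)·(1264/9) = 6454/27 and ps = 170 + (5/6)·(1264/9) = 7750/27.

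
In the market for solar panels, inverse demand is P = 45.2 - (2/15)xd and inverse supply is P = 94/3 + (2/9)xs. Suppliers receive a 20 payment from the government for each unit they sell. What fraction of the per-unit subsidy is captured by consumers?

Pre-subsidy: 45.2 - (2/15)x = 94/3 + (2/9)x gives x* = 39 and P* = 40.
With the subsidy, sellers receive Ps = Pb + 20 for each unit, where Pb is the price buyers pay.
On the curves, Pb = 45.2 - (2/15)x and Ps = 94/3 + (2/9)x; the wedge Ps − Pb = 20 gives 94/3 + (2/9)x − (45.2 - (2/15)x) = 20, so x' = 95.25.
Then Pb = 45.2 − (2/15)·95.25 = 32.5 and Ps = 94/3 + (2/9)·95.25 = 52.5.
Buyers' price falls by P* − Pb = 40 − 32.5 = 7.5; sellers' price rises by Ps − P* = 52.5 − 40 = 12.5.
So consumers capture 7.5/20 = 0.375 of each unit of subsidy.

Consumer share = 0.375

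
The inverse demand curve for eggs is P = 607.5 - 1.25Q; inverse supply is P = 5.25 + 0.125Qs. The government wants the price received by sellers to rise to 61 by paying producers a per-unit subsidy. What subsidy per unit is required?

Required subsidy s = 11 per unit

At a seller price of 61, quantity supplied is -42 + 8·61 = 446.
Buyers absorb 446 only when they pay Pb = 607.5 − 1.25·446 = 50.
s = Ps − Pb = 61 − 50 = 11.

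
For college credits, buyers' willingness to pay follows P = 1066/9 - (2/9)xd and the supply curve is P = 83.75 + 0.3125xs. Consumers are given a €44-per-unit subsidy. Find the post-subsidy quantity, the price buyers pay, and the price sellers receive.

x' = 11332/77; buyers pay 6602/77; sellers receive 9990/77

Pre-subsidy: 1066/9 - (2/9)x = 83.75 + 0.3125x gives x* = 4996/77 and P* = 8010/77.
With the rebate, buyers effectively pay Pb = Ps − 44, where Ps is the price sellers receive.
On the curves, Pb = 1066/9 - (2/9)x and Ps = 83.75 + 0.3125x; the wedge Ps − Pb = 44 gives 83.75 + 0.3125x − (1066/9 - (2/9)x) = 44, so x' = 11332/77.
Then Pb = 1066/9 − (2/9)·(11332/77) = 6602/77 and Ps = 83.75 + 0.3125·(11332/77) = 9990/77.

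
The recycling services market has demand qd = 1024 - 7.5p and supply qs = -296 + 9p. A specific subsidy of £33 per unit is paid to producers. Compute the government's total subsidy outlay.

Government cost = £18447

Pre-subsidy: 1024 - 7.5p = -296 + 9p gives p* = 80, q* = 424.
With the subsidy, sellers receive ps = pb + 33 for each unit, where pb is the price buyers pay.
Supply in terms of pb becomes qs = -296 + 9(pb + 33) = 1 + 9pb. Setting this equal to demand: 1024 - 7.5pb = 1 + 9pb, so pb = 62.
Sellers receive ps = 62 + 33 = 95; q' = 1024 − 7.5·62 = 559.
Government outlay = subsidy × quantity = 33 × 559 = 18447.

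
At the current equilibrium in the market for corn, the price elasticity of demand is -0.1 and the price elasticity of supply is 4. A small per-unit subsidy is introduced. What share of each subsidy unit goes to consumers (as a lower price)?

Consumer share = 40/41

For a small subsidy around the equilibrium, the benefit split depends on the relative slopes, which at a point are proportional to the elasticities.
Buyer share = εs/(εs + |εd|) = 4/(4 + 0.1) = 40/41; seller share = |εd|/(εs + |εd|) = 1/41.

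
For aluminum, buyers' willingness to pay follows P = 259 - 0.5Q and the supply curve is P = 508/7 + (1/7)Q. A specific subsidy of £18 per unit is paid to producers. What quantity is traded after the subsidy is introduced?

Q' = 318

Pre-subsidy: 259 - 0.5Q = 508/7 + (1/7)Q gives Q* = 290 and P* = 114.
With the subsidy, sellers receive Ps = Pb + 18 for each unit, where Pb is the price buyers pay.
On the curves, Pb = 259 - 0.5Q and Ps = 508/7 + (1/7)Q; the wedge Ps − Pb = 18 gives 508/7 + (1/7)Q − (259 - 0.5Q) = 18, so Q' = 318.
Then Pb = 259 − 0.5·318 = 100 and Ps = 508/7 + (1/7)·318 = 118.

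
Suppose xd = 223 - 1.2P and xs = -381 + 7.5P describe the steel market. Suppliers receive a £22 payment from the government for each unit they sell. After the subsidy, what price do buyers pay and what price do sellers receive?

Buyers pay 4390/87; sellers receive 6304/87

Pre-subsidy: 223 - 1.2P = -381 + 7.5P gives P* = 6040/87, x* = 4051/29.
With the subsidy, sellers receive Ps = Pb + 22 for each unit, where Pb is the price buyers pay.
Supply in terms of Pb becomes xs = -381 + 7.5(Pb + 22) = -216 + 7.5Pb. Setting this equal to demand: 223 - 1.2Pb = -216 + 7.5Pb, so Pb = 4390/87.
Sellers receive Ps = 4390/87 + 22 = 6304/87; x' = 223 − 1.2·(4390/87) = 4711/29.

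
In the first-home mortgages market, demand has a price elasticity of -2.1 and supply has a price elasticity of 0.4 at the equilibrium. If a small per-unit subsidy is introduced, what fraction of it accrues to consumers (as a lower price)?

For a small subsidy around the equilibrium, the benefit split depends on the relative slopes, which at a point are proportional to the elasticities.
Buyer share = εs/(εs + |εd|) = 0.4/(0.4 + 2.1) = 0.16; seller share = |εd|/(εs + |εd|) = 0.84.

Consumer share = 0.16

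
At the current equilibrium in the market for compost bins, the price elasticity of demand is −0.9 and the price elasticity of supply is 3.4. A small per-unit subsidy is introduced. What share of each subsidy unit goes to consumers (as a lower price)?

Consumer share = 34/43

For a small subsidy around the equilibrium, the benefit split depends on the relative slopes, which at a point are proportional to the elasticities.
Buyer share = εs/(εs + |εd|) = 3.4/(3.4 + 0.9) = 34/43; seller share = |εd|/(εs + |εd|) = 9/43.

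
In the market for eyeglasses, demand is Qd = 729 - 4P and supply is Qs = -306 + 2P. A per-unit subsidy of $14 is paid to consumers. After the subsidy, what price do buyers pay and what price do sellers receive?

Pre-subsidy: 729 - 4P = -306 + 2P gives P* = 172.5, Q* = 39.
With the rebate, buyers effectively pay Pb = Ps − 14, where Ps is the price sellers receive.
Demand in terms of Ps becomes Qd = 729 − 4(Ps − 14) = 785 - 4Ps. Setting this equal to supply: 785 - 4Ps = -306 + 2Ps, so Ps = 1091/6.
Buyers pay Pb = 1091/6 − 14 = 1007/6; Q' = -306 + 2·(1091/6) = 173/3.

Buyers pay 1007/6; sellers receive 1091/6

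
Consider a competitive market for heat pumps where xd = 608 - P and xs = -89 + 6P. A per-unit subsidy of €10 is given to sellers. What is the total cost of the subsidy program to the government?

Government cost = €5170

Pre-subsidy: 608 - P = -89 + 6P gives P* = 697/7, x* = 3559/7.
With the subsidy, sellers receive Ps = Pb + 10 for each unit, where Pb is the price buyers pay.
Supply in terms of Pb becomes xs = -89 + 6(Pb + 10) = -29 + 6Pb. Setting this equal to demand: 608 - Pb = -29 + 6Pb, so Pb = 91.
Sellers receive Ps = 91 + 10 = 101; x' = 608 − 1·91 = 517.
Government outlay = subsidy × quantity = 10 × 517 = 5170.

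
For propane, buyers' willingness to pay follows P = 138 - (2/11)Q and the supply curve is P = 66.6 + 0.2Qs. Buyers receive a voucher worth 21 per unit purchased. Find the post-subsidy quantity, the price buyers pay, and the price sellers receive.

Q' = 242; buyers pay 94; sellers receive 115

Pre-subsidy: 138 - (2/11)Q = 66.6 + 0.2Q gives Q* = 187 and P* = 104.
With the rebate, buyers effectively pay Pb = Ps − 21, where Ps is the price sellers receive.
On the curves, Pb = 138 - (2/11)Q and Ps = 66.6 + 0.2Q; the wedge Ps − Pb = 21 gives 66.6 + 0.2Q − (138 - (2/11)Q) = 21, so Q' = 242.
Then Pb = 138 − (2/11)·242 = 94 and Ps = 66.6 + 0.2·242 = 115.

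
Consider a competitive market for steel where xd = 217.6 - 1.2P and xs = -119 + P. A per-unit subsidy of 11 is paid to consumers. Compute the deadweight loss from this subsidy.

Deadweight loss = 33

Pre-subsidy: 217.6 - 1.2P = -119 + P gives P* = 153, x* = 34.
With the rebate, buyers effectively pay Pb = Ps − 11, where Ps is the price sellers receive.
Demand in terms of Ps becomes xd = 217.6 − 1.2(Ps − 11) = 230.8 - 1.2Ps. Setting this equal to supply: 230.8 - 1.2Ps = -119 + Ps, so Ps = 159.
Buyers pay Pb = 159 − 11 = 148; x' = -119 + 1·159 = 40.
The subsidy expands output by 40 − 34 = 6 past the efficient level; on those units the gap between marginal cost and willingness to pay runs from 0 up to 11.
DWL = ½ × 11 × 6 = 33.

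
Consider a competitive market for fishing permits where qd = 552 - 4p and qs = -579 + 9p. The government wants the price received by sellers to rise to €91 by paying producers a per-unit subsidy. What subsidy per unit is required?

At a seller price of 91, quantity supplied is -579 + 9·91 = 240.
Buyers absorb 240 only when they pay pb with 552 − 4·pb = 240, i.e. pb = 78.
s = ps − pb = 91 − 78 = 13.

Required subsidy s = €13 per unit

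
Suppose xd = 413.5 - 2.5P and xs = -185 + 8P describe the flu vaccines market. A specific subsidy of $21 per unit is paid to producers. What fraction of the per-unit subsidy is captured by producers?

Producer share = 5/21

Pre-subsidy: 413.5 - 2.5P = -185 + 8P gives P* = 57, x* = 271.
With the subsidy, sellers receive Ps = Pb + 21 for each unit, where Pb is the price buyers pay.
Supply in terms of Pb becomes xs = -185 + 8(Pb + 21) = -17 + 8Pb. Setting this equal to demand: 413.5 - 2.5Pb = -17 + 8Pb, so Pb = 41.
Sellers receive Ps = 41 + 21 = 62; x' = 413.5 − 2.5·41 = 311.
Buyers' price falls by P* − Pb = 57 − 41 = 16; sellers' price rises by Ps − P* = 62 − 57 = 5.
So producers capture 5/21 = 5/21 of each unit of subsidy.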